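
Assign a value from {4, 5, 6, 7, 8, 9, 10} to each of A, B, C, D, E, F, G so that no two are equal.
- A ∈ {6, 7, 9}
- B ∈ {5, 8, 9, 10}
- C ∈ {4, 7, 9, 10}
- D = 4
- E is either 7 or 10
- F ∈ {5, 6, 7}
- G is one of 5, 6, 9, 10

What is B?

D has just one choice, so D = 4. Remove 4 from C.
The 6 still-open variables draw from only 6 values {5, 6, 7, 8, 9, 10}, so each is used; only B can be 8, hence B = 8.

8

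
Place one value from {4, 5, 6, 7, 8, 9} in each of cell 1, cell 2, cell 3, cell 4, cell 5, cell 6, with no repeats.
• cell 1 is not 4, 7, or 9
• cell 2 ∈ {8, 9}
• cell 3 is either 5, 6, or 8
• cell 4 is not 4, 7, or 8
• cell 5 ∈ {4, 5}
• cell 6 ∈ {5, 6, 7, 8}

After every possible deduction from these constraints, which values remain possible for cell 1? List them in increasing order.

The 6 variables draw from only 6 values {4, 5, 6, 7, 8, 9}, so each is used; only cell 5 can be 4, hence cell 5 = 4.
The 5 still-open variables draw from only 5 values {5, 6, 7, 8, 9}, so each is used; only cell 6 can be 7, hence cell 6 = 7.
No further eliminations apply; cell 1 can still be any of 5, 6, 8.

5, 6, 8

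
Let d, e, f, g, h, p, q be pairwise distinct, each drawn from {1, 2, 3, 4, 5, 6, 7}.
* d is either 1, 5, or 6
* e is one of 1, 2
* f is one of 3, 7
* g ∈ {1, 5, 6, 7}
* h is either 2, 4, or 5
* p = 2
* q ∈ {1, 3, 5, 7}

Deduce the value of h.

p has just one choice, so p = 2. Eliminate 2 elsewhere: e, h.
e has just one choice, so e = 1. So d, g, q can't be 1.
The 5 still-open variables together cover exactly {3, 4, 5, 6, 7} — 5 values for 5 variables — and 4 appears only in h's list, so h = 4.

4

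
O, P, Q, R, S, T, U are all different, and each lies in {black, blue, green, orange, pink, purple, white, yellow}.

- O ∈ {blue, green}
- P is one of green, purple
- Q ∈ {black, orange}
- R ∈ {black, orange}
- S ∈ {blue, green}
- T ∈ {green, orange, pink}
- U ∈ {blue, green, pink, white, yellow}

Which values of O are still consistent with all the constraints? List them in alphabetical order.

blue, green

O and S share exactly the 2 values {blue, green}; by pigeonhole those values go to them, so strike blue, green from P, T, U.
P has just one choice, so P = purple.
Q and R share exactly the 2 values {black, orange}; by pigeonhole those values go to them, so strike black, orange from T.
T has just one choice, so T = pink. Eliminate pink elsewhere: U.
No further eliminations apply; O can still be any of blue, green.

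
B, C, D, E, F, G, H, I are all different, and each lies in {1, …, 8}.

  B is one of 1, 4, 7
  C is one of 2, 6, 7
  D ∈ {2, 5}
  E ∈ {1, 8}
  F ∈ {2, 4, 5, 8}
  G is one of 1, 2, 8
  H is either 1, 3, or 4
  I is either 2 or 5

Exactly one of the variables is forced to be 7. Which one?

The 8 variables together cover exactly {1, 2, 3, 4, 5, 6, 7, 8} — 8 values for 8 variables — and 3 appears only in H's list, so H = 3.
The 7 still-open variables together cover exactly {1, 2, 4, 5, 6, 7, 8} — 7 values for 7 variables — and 6 appears only in C's list, so C = 6.
Among the 6 still-open variables, 7 fits only B (and all 6 values in {1, 2, 4, 5, 7, 8} must be used), so B = 7.

B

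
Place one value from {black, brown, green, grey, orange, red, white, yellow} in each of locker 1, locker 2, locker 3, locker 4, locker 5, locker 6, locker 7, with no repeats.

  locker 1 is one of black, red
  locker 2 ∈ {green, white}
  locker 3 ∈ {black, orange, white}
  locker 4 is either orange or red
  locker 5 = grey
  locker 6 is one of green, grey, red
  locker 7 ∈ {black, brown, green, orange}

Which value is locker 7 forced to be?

brown

locker 5 has just one choice, so locker 5 = grey. So locker 6 can't be grey.
Among the 6 still-open variables, brown fits only locker 7 (and all 6 values in {black, brown, green, orange, red, white} must be used), so locker 7 = brown.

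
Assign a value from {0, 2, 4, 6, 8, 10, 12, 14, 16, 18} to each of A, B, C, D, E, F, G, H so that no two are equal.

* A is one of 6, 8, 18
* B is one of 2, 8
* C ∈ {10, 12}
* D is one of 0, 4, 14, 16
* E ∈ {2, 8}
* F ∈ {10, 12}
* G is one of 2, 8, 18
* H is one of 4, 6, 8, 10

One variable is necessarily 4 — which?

H

B and E share exactly the 2 values {2, 8}; by pigeonhole those values go to them, so strike 2, 8 from A, G, H.
That leaves G = 18. So A can't be 18.
A must be 6 (only option left). So H can't be 6.
C and F between them cover only {10, 12} — a naked pair. Remove those values from H.
So 4 goes to H.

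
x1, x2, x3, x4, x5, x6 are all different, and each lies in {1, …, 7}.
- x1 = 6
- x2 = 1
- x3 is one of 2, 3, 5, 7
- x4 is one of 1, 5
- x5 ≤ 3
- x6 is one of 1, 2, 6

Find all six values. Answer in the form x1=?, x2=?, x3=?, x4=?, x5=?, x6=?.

x1 must be 6 (only option left). Strike 6 from x6.
x2 has just one choice, so x2 = 1. Strike 1 from x4, x5, x6.
x4's domain is down to {5}, so x4 = 5. Strike 5 from x3.
That leaves x6 = 2. Eliminate 2 elsewhere: x3, x5.
x5's domain is down to {3}, so x5 = 3. Remove 3 from x3.
x3's domain is down to {7}, so x3 = 7.

x1=6, x2=1, x3=7, x4=5, x5=3, x6=2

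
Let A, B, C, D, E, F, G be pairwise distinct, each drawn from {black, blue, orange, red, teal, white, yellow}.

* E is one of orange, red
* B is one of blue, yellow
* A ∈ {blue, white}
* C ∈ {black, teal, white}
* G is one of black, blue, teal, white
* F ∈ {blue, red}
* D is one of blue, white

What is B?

The 7 variables draw from only 7 values {black, blue, orange, red, teal, white, yellow}, so each is used; only E can be orange, hence E = orange.
The 6 still-open variables draw from only 6 values {black, blue, red, teal, white, yellow}, so each is used; only F can be red, hence F = red.
Among the 5 still-open variables, yellow fits only B (and all 5 values in {black, blue, teal, white, yellow} must be used), so B = yellow.

yellow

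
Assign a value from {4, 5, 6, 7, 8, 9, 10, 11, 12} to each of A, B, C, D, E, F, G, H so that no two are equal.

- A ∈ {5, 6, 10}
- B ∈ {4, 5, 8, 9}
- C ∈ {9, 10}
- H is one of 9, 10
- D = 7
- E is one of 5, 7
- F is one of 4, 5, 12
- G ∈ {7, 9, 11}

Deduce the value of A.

D has just one choice, so D = 7. Eliminate 7 elsewhere: E, G.
E has just one choice, so E = 5. Remove 5 from A, B, F.
C and H share exactly the 2 values {9, 10}; by pigeonhole those values go to them, so strike 9, 10 from A, B, G.
So A = 6.

6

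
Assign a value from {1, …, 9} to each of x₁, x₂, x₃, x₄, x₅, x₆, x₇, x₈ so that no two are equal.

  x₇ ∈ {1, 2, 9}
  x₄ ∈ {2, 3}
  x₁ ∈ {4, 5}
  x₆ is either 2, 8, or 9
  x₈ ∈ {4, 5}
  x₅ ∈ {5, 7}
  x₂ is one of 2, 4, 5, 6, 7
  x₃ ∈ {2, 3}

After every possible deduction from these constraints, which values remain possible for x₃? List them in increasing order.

The 2 variables x₁ and x₈ are confined to {4, 5}, which locks those values in; drop them from x₂, x₅.
That leaves x₅ = 7. So x₂ can't be 7.
x₃ and x₄ between them cover only {2, 3} — a naked pair. Remove those values from x₂, x₆, x₇.
x₂ has just one choice, so x₂ = 6.
No further eliminations apply; x₃ can still be any of 2, 3.

2, 3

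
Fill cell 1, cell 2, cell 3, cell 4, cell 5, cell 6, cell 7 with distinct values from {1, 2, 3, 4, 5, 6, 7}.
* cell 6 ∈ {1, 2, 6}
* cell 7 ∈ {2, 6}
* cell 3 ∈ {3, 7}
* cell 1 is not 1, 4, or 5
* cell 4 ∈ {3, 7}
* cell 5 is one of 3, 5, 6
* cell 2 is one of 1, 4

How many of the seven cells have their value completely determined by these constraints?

3

The 7 variables draw from only 7 values {1, 2, 3, 4, 5, 6, 7}, so each is used; only cell 2 can be 4, hence cell 2 = 4.
The 6 still-open variables together cover exactly {1, 2, 3, 5, 6, 7} — 6 values for 6 variables — and 1 appears only in cell 6's list, so cell 6 = 1.
The 5 still-open variables draw from only 5 values {2, 3, 5, 6, 7}, so each is used; only cell 5 can be 5, hence cell 5 = 5.
cell 3 and cell 4 share exactly the 2 values {3, 7}; by pigeonhole those values go to them, so strike 3, 7 from cell 1.
Determined: cell 2=4, cell 5=5, cell 6=1. The other cells each still have more than one consistent value. That makes 3.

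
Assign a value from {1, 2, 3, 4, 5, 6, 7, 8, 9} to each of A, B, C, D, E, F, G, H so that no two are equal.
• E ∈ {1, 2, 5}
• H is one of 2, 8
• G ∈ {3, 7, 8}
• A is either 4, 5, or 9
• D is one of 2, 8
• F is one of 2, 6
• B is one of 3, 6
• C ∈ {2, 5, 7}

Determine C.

5

D and H share exactly the 2 values {2, 8}; by pigeonhole those values go to them, so strike 2, 8 from C, E, F, G.
F's domain is down to {6}, so F = 6. Remove 6 from B.
B must be 3 (only option left). Strike 3 from G.
G has just one choice, so G = 7. Strike 7 from C.
So C = 5.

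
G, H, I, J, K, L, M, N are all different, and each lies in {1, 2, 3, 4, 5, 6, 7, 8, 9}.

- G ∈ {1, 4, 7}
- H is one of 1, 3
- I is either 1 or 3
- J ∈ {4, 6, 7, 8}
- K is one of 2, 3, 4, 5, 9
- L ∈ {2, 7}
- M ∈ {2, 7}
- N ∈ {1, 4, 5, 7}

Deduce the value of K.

The 2 variables H and I are confined to {1, 3}, which locks those values in; drop them from G, K, N.
L and M share exactly the 2 values {2, 7}; by pigeonhole those values go to them, so strike 2, 7 from G, J, K, N.
G must be 4 (only option left). Strike 4 from J, K, N.
N must be 5 (only option left). Remove 5 from K.
So K = 9.

9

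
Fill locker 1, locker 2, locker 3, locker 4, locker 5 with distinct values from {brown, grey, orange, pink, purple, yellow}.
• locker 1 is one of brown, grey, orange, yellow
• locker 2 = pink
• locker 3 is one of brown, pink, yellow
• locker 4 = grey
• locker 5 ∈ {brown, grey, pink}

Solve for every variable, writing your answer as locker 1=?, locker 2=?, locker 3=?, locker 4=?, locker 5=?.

locker 2's domain is down to {pink}, so locker 2 = pink. So locker 3, locker 5 can't be pink.
locker 4 has just one choice, so locker 4 = grey. So locker 1, locker 5 can't be grey.
That leaves locker 5 = brown. So locker 1, locker 3 can't be brown.
That leaves locker 3 = yellow. Remove yellow from locker 1.
locker 1's domain is down to {orange}, so locker 1 = orange.

locker 1=orange, locker 2=pink, locker 3=yellow, locker 4=grey, locker 5=brown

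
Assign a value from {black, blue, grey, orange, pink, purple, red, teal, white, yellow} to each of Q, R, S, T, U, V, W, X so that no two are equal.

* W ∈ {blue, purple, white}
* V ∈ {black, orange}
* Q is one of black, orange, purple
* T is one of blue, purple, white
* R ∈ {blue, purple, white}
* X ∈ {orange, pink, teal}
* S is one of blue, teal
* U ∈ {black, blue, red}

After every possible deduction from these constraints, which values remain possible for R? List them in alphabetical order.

blue, purple, white

The 8 variables together cover exactly {black, blue, orange, pink, purple, red, teal, white} — 8 values for 8 variables — and pink appears only in X's list, so X = pink.
Among the 7 still-open variables, red fits only U (and all 7 values in {black, blue, orange, purple, red, teal, white} must be used), so U = red.
The 6 still-open variables draw from only 6 values {black, blue, orange, purple, teal, white}, so each is used; only S can be teal, hence S = teal.
R, T, W between them cover only {blue, purple, white} — a naked triple. Remove those values from Q.
No further eliminations apply; R can still be any of blue, purple, white.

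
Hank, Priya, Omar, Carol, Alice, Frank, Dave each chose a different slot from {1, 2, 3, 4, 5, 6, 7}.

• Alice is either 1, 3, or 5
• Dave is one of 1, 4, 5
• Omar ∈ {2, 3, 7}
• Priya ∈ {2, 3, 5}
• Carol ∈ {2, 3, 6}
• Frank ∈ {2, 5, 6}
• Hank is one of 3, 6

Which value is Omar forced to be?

The 7 variables draw from only 7 values {1, 2, 3, 4, 5, 6, 7}, so each is used; only Dave can be 4, hence Dave = 4.
The 6 still-open variables together cover exactly {1, 2, 3, 5, 6, 7} — 6 values for 6 variables — and 1 appears only in Alice's list, so Alice = 1.
Among the 5 still-open variables, 7 fits only Omar (and all 5 values in {2, 3, 5, 6, 7} must be used), so Omar = 7.

7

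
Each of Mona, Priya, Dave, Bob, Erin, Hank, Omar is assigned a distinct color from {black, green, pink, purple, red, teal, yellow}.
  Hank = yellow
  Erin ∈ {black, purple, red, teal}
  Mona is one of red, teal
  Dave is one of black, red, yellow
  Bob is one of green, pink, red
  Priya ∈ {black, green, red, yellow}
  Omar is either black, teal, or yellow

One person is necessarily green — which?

Hank must be yellow (only option left). Eliminate yellow elsewhere: Priya, Dave, Omar.
The 6 still-open variables together cover exactly {black, green, pink, purple, red, teal} — 6 values for 6 variables — and pink appears only in Bob's list, so Bob = pink.
Among the 5 still-open variables, green fits only Priya (and all 5 values in {black, green, purple, red, teal} must be used), so Priya = green.

Priya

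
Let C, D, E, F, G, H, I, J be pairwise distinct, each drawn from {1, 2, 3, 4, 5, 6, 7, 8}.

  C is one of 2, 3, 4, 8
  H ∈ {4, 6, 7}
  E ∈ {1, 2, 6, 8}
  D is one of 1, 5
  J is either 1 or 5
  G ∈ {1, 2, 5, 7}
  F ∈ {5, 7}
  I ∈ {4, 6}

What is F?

Among the 8 variables, 3 fits only C (and all 8 values in {1, 2, 3, 4, 5, 6, 7, 8} must be used), so C = 3.
Among the 7 still-open variables, 8 fits only E (and all 7 values in {1, 2, 4, 5, 6, 7, 8} must be used), so E = 8.
The 6 still-open variables draw from only 6 values {1, 2, 4, 5, 6, 7}, so each is used; only G can be 2, hence G = 2.
D and J share exactly the 2 values {1, 5}; by pigeonhole those values go to them, so strike 1, 5 from F.
So F = 7.

7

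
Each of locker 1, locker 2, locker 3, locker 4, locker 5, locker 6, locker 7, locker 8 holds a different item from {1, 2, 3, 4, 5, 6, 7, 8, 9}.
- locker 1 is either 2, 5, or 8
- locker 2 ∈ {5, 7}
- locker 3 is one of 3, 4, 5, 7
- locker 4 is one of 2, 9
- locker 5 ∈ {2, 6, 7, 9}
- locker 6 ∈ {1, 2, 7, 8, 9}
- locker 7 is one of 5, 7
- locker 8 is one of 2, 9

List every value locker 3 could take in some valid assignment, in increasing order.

3, 4

locker 2 and locker 7 between them cover only {5, 7} — a naked pair. Remove those values from locker 1, locker 3, locker 5, locker 6.
The 2 variables locker 4 and locker 8 are confined to {2, 9}, which locks those values in; drop them from locker 1, locker 5, locker 6.
locker 1 must be 8 (only option left). Eliminate 8 elsewhere: locker 6.
That leaves locker 5 = 6.
locker 6's domain is down to {1}, so locker 6 = 1.
No further eliminations apply; locker 3 can still be any of 3, 4.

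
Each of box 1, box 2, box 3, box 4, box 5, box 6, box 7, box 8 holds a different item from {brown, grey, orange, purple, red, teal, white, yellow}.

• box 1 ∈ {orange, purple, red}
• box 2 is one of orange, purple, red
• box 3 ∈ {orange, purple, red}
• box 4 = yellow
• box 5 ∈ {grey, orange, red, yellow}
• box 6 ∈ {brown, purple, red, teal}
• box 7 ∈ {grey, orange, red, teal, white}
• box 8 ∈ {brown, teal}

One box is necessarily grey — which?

box 5

box 4's domain is down to {yellow}, so box 4 = yellow. Strike yellow from box 5.
Among the 7 still-open variables, white fits only box 7 (and all 7 values in {brown, grey, orange, purple, red, teal, white} must be used), so box 7 = white.
The 6 still-open variables draw from only 6 values {brown, grey, orange, purple, red, teal}, so each is used; only box 5 can be grey, hence box 5 = grey.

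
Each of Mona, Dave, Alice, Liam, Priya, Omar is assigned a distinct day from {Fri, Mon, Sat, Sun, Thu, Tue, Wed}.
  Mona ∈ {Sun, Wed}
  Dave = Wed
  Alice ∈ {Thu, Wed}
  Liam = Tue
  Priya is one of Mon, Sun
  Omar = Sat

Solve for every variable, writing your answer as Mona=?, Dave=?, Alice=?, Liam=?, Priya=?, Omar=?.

Dave's domain is down to {Wed}, so Dave = Wed. Remove Wed from Mona, Alice.
That leaves Alice = Thu.
That leaves Liam = Tue.
Omar has just one choice, so Omar = Sat.
Mona must be Sun (only option left). So Priya can't be Sun.
Priya has just one choice, so Priya = Mon.

Mona=Sun, Dave=Wed, Alice=Thu, Liam=Tue, Priya=Mon, Omar=Sat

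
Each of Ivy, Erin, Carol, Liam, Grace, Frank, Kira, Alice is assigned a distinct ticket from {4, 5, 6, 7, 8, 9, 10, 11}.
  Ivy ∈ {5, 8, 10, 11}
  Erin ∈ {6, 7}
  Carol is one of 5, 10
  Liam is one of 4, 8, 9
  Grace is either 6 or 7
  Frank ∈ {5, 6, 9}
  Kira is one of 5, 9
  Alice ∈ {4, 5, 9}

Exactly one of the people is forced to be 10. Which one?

Carol

The 8 variables together cover exactly {4, 5, 6, 7, 8, 9, 10, 11} — 8 values for 8 variables — and 11 appears only in Ivy's list, so Ivy = 11.
Among the 7 still-open variables, 8 fits only Liam (and all 7 values in {4, 5, 6, 7, 8, 9, 10} must be used), so Liam = 8.
Among the 6 still-open variables, 4 fits only Alice (and all 6 values in {4, 5, 6, 7, 9, 10} must be used), so Alice = 4.
The 5 still-open variables together cover exactly {5, 6, 7, 9, 10} — 5 values for 5 variables — and 10 appears only in Carol's list, so Carol = 10.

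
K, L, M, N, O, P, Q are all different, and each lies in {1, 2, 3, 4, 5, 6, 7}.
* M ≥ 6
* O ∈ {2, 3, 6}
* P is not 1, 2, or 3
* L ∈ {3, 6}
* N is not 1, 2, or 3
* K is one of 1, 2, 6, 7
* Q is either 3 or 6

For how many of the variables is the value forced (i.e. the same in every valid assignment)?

3

The 7 variables draw from only 7 values {1, 2, 3, 4, 5, 6, 7}, so each is used; only K can be 1, hence K = 1.
The 6 still-open variables together cover exactly {2, 3, 4, 5, 6, 7} — 6 values for 6 variables — and 2 appears only in O's list, so O = 2.
The 2 variables L and Q are confined to {3, 6}, which locks those values in; drop them from M, N, P.
That leaves M = 7. Strike 7 from N, P.
Determined: K=1, M=7, O=2. The other variables each still have more than one consistent value. That makes 3.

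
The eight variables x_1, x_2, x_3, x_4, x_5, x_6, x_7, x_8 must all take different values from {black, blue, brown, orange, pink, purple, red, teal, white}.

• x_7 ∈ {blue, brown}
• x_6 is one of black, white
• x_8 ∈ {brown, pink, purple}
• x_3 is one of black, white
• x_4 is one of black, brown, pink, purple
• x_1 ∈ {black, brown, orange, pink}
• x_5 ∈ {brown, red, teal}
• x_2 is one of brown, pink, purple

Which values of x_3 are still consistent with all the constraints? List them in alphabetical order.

x_3 and x_6 between them cover only {black, white} — a naked pair. Remove those values from x_1, x_4.
The 3 variables x_2, x_4, x_8 are confined to {brown, pink, purple}, which locks those values in; drop them from x_1, x_5, x_7.
x_1 must be orange (only option left).
That leaves x_7 = blue.
No further eliminations apply; x_3 can still be any of black, white.

black, white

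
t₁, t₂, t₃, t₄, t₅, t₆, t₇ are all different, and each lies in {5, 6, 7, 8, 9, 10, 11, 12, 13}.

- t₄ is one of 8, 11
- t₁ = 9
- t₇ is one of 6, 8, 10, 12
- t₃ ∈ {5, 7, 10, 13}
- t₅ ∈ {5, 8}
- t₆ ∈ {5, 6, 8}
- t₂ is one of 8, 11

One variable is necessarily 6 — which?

t₆

t₁'s domain is down to {9}, so t₁ = 9.
The 2 variables t₂ and t₄ are confined to {8, 11}, which locks those values in; drop them from t₅, t₆, t₇.
That leaves t₅ = 5. Remove 5 from t₃, t₆.
So 6 goes to t₆.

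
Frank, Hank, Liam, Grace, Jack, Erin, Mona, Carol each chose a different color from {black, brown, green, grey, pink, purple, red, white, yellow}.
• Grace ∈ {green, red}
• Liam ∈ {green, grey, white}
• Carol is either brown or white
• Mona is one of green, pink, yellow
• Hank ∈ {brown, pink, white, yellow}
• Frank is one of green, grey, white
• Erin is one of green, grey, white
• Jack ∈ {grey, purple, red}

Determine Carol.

The 8 variables draw from only 8 values {brown, green, grey, pink, purple, red, white, yellow}, so each is used; only Jack can be purple, hence Jack = purple.
Among the 7 still-open variables, red fits only Grace (and all 7 values in {brown, green, grey, pink, red, white, yellow} must be used), so Grace = red.
Frank, Liam, Erin share exactly the 3 values {green, grey, white}; by pigeonhole those values go to them, so strike green, grey, white from Hank, Mona, Carol.
So Carol = brown.

brown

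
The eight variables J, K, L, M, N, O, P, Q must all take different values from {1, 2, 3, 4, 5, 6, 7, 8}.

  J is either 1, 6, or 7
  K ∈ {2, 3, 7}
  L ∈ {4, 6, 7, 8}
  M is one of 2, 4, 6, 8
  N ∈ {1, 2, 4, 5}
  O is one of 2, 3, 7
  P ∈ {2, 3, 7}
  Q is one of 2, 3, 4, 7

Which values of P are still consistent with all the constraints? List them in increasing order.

The 8 variables together cover exactly {1, 2, 3, 4, 5, 6, 7, 8} — 8 values for 8 variables — and 5 appears only in N's list, so N = 5.
The 7 still-open variables together cover exactly {1, 2, 3, 4, 6, 7, 8} — 7 values for 7 variables — and 1 appears only in J's list, so J = 1.
The 3 variables K, O, P are confined to {2, 3, 7}, which locks those values in; drop them from L, M, Q.
Q must be 4 (only option left). Remove 4 from L, M.
No further eliminations apply; P can still be any of 2, 3, 7.

2, 3, 7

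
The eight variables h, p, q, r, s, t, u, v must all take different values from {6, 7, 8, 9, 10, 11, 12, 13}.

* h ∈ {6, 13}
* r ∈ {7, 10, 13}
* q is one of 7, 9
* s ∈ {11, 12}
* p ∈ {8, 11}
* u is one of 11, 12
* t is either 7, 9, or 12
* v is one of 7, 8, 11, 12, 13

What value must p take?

Among the 8 variables, 6 fits only h (and all 8 values in {6, 7, 8, 9, 10, 11, 12, 13} must be used), so h = 6.
Among the 7 still-open variables, 10 fits only r (and all 7 values in {7, 8, 9, 10, 11, 12, 13} must be used), so r = 10.
Among the 6 still-open variables, 13 fits only v (and all 6 values in {7, 8, 9, 11, 12, 13} must be used), so v = 13.
The 5 still-open variables draw from only 5 values {7, 8, 9, 11, 12}, so each is used; only p can be 8, hence p = 8.

8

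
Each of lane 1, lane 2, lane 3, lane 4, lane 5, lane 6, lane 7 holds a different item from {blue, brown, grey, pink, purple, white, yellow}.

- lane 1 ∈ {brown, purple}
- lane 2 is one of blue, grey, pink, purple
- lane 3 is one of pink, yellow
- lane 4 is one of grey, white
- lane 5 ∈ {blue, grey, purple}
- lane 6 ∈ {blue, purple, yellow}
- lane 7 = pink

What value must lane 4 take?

white

lane 7 must be pink (only option left). Eliminate pink elsewhere: lane 2, lane 3.
lane 3 has just one choice, so lane 3 = yellow. Strike yellow from lane 6.
The 5 still-open variables draw from only 5 values {blue, brown, grey, purple, white}, so each is used; only lane 1 can be brown, hence lane 1 = brown.
The 4 still-open variables together cover exactly {blue, grey, purple, white} — 4 values for 4 variables — and white appears only in lane 4's list, so lane 4 = white.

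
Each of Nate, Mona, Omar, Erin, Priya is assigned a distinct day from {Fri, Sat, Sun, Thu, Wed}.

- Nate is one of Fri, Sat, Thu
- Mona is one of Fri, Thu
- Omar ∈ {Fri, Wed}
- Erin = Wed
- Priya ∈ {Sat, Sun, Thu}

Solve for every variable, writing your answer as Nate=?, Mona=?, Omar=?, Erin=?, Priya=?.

Erin has just one choice, so Erin = Wed. Remove Wed from Omar.
Omar must be Fri (only option left). Eliminate Fri elsewhere: Nate, Mona.
That leaves Mona = Thu. Strike Thu from Nate, Priya.
Nate's domain is down to {Sat}, so Nate = Sat. Strike Sat from Priya.
Priya's domain is down to {Sun}, so Priya = Sun.

Nate=Sat, Mona=Thu, Omar=Fri, Erin=Wed, Priya=Sun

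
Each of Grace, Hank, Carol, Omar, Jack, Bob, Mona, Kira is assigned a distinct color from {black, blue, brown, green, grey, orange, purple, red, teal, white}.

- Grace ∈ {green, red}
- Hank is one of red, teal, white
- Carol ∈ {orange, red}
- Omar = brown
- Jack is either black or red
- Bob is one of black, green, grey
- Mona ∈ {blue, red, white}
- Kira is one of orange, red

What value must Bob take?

grey

Omar has just one choice, so Omar = brown.
The 2 variables Carol and Kira are confined to {orange, red}, which locks those values in; drop them from Grace, Hank, Jack, Mona.
That leaves Grace = green. So Bob can't be green.
Jack must be black (only option left). Strike black from Bob.
So Bob = grey.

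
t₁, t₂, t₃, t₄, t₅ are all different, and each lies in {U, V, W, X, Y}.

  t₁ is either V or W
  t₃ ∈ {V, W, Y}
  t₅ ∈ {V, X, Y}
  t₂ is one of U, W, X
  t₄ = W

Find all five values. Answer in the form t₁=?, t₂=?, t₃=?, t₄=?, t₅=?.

t₄ must be W (only option left). Remove W from t₁, t₂, t₃.
That leaves t₁ = V. Remove V from t₃, t₅.
That leaves t₃ = Y. Eliminate Y elsewhere: t₅.
t₅ must be X (only option left). So t₂ can't be X.
t₂ has just one choice, so t₂ = U.

t₁=V, t₂=U, t₃=Y, t₄=W, t₅=X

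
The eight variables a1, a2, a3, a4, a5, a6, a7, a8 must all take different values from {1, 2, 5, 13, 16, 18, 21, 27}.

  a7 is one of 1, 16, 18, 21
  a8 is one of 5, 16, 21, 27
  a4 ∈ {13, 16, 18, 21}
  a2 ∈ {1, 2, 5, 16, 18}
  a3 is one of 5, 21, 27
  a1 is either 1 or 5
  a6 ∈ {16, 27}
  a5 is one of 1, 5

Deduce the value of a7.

18

The 8 variables together cover exactly {1, 2, 5, 13, 16, 18, 21, 27} — 8 values for 8 variables — and 2 appears only in a2's list, so a2 = 2.
Among the 7 still-open variables, 13 fits only a4 (and all 7 values in {1, 5, 13, 16, 18, 21, 27} must be used), so a4 = 13.
The 6 still-open variables together cover exactly {1, 5, 16, 18, 21, 27} — 6 values for 6 variables — and 18 appears only in a7's list, so a7 = 18.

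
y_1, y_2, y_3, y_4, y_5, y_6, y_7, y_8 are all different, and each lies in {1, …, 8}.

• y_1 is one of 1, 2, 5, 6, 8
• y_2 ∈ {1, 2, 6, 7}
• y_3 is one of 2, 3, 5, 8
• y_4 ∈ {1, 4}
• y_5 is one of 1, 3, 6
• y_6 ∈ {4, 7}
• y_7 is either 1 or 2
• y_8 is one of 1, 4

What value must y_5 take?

y_4 and y_8 share exactly the 2 values {1, 4}; by pigeonhole those values go to them, so strike 1, 4 from y_1, y_2, y_5, y_6, y_7.
That leaves y_6 = 7. Strike 7 from y_2.
y_7's domain is down to {2}, so y_7 = 2. Remove 2 from y_1, y_2, y_3.
y_2's domain is down to {6}, so y_2 = 6. Strike 6 from y_1, y_5.
So y_5 = 3.

3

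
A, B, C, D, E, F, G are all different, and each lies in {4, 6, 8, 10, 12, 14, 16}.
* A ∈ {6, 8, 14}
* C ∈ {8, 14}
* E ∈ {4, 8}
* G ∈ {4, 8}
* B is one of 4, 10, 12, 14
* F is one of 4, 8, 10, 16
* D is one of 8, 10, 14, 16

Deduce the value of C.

14

The 7 variables draw from only 7 values {4, 6, 8, 10, 12, 14, 16}, so each is used; only A can be 6, hence A = 6.
The 6 still-open variables together cover exactly {4, 8, 10, 12, 14, 16} — 6 values for 6 variables — and 12 appears only in B's list, so B = 12.
The 2 variables E and G are confined to {4, 8}, which locks those values in; drop them from C, D, F.
So C = 14.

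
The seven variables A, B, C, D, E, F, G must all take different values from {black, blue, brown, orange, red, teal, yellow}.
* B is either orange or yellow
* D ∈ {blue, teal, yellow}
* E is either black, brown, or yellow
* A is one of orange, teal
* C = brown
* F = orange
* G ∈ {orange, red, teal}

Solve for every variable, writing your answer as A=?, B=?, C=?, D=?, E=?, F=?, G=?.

C must be brown (only option left). So E can't be brown.
F has just one choice, so F = orange. Remove orange from A, B, G.
A has just one choice, so A = teal. So D, G can't be teal.
B has just one choice, so B = yellow. So D, E can't be yellow.
D's domain is down to {blue}, so D = blue.
E has just one choice, so E = black.
G must be red (only option left).

A=teal, B=yellow, C=brown, D=blue, E=black, F=orange, G=red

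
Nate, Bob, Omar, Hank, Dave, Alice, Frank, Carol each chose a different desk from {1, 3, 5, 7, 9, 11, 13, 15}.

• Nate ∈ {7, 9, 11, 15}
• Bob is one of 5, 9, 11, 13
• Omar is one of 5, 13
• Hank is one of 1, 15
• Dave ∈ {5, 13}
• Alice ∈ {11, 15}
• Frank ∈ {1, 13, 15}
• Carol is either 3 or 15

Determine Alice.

11

The 8 variables draw from only 8 values {1, 3, 5, 7, 9, 11, 13, 15}, so each is used; only Carol can be 3, hence Carol = 3.
The 7 still-open variables draw from only 7 values {1, 5, 7, 9, 11, 13, 15}, so each is used; only Nate can be 7, hence Nate = 7.
The 6 still-open variables together cover exactly {1, 5, 9, 11, 13, 15} — 6 values for 6 variables — and 9 appears only in Bob's list, so Bob = 9.
The 5 still-open variables draw from only 5 values {1, 5, 11, 13, 15}, so each is used; only Alice can be 11, hence Alice = 11.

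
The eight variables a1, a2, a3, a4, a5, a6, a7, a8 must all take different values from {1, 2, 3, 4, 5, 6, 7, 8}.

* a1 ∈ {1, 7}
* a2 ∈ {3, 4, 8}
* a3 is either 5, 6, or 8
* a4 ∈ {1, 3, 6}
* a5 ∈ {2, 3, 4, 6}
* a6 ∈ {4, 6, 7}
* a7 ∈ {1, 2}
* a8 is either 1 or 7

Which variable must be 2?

a7

The 8 variables together cover exactly {1, 2, 3, 4, 5, 6, 7, 8} — 8 values for 8 variables — and 5 appears only in a3's list, so a3 = 5.
The 7 still-open variables draw from only 7 values {1, 2, 3, 4, 6, 7, 8}, so each is used; only a2 can be 8, hence a2 = 8.
a1 and a8 between them cover only {1, 7} — a naked pair. Remove those values from a4, a6, a7.
So 2 goes to a7.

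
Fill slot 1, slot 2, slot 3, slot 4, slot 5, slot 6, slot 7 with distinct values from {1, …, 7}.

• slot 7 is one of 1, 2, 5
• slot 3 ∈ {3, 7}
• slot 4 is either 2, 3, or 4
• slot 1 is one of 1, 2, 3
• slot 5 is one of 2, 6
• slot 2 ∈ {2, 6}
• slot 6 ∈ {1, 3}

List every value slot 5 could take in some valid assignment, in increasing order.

2, 6

The 7 variables together cover exactly {1, 2, 3, 4, 5, 6, 7} — 7 values for 7 variables — and 4 appears only in slot 4's list, so slot 4 = 4.
Among the 6 still-open variables, 5 fits only slot 7 (and all 6 values in {1, 2, 3, 5, 6, 7} must be used), so slot 7 = 5.
The 5 still-open variables together cover exactly {1, 2, 3, 6, 7} — 5 values for 5 variables — and 7 appears only in slot 3's list, so slot 3 = 7.
slot 2 and slot 5 between them cover only {2, 6} — a naked pair. Remove those values from slot 1.
No further eliminations apply; slot 5 can still be any of 2, 6.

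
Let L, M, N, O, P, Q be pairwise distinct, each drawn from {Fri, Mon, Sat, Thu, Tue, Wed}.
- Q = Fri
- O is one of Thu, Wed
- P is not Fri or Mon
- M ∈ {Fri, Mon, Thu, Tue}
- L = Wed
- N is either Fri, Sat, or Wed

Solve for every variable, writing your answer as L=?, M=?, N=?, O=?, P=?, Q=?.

L's domain is down to {Wed}, so L = Wed. Strike Wed from N, O, P.
O has just one choice, so O = Thu. So M, P can't be Thu.
Q's domain is down to {Fri}, so Q = Fri. Remove Fri from M, N.
N must be Sat (only option left). Eliminate Sat elsewhere: P.
P has just one choice, so P = Tue. Remove Tue from M.
M must be Mon (only option left).

L=Wed, M=Mon, N=Sat, O=Thu, P=Tue, Q=Fri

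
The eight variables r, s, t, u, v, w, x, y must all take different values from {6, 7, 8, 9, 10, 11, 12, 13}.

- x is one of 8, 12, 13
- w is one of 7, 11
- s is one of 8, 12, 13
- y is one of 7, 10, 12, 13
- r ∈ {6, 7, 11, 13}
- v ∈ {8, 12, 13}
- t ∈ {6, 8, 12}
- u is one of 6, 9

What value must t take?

6

The 8 variables draw from only 8 values {6, 7, 8, 9, 10, 11, 12, 13}, so each is used; only u can be 9, hence u = 9.
Among the 7 still-open variables, 10 fits only y (and all 7 values in {6, 7, 8, 10, 11, 12, 13} must be used), so y = 10.
s, v, x share exactly the 3 values {8, 12, 13}; by pigeonhole those values go to them, so strike 8, 12, 13 from r, t.
So t = 6.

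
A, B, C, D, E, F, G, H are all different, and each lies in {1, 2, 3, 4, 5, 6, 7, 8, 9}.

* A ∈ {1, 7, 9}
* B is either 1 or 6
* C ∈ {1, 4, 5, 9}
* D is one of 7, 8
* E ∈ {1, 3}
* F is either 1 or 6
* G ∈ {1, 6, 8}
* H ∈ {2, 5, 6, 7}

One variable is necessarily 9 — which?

A

B and F share exactly the 2 values {1, 6}; by pigeonhole those values go to them, so strike 1, 6 from A, C, E, G, H.
E's domain is down to {3}, so E = 3.
G's domain is down to {8}, so G = 8. Remove 8 from D.
That leaves D = 7. Eliminate 7 elsewhere: A, H.
So 9 goes to A.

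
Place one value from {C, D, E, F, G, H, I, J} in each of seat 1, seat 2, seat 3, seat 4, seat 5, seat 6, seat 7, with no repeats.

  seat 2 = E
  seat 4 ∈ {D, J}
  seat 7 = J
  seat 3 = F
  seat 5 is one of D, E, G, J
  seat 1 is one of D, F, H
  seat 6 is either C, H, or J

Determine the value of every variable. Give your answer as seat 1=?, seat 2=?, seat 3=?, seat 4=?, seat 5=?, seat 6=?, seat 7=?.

seat 1=H, seat 2=E, seat 3=F, seat 4=D, seat 5=G, seat 6=C, seat 7=J

seat 2 has just one choice, so seat 2 = E. Remove E from seat 5.
seat 3's domain is down to {F}, so seat 3 = F. So seat 1 can't be F.
seat 7 has just one choice, so seat 7 = J. Eliminate J elsewhere: seat 4, seat 5, seat 6.
seat 4's domain is down to {D}, so seat 4 = D. Strike D from seat 1, seat 5.
seat 5 has just one choice, so seat 5 = G.
seat 1's domain is down to {H}, so seat 1 = H. So seat 6 can't be H.
seat 6 has just one choice, so seat 6 = C.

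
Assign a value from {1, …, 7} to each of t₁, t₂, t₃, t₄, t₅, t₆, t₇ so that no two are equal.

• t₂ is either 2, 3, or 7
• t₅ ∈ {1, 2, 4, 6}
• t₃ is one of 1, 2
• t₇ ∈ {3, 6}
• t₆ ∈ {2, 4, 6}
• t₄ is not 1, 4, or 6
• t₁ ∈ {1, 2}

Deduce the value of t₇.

3

The 7 variables together cover exactly {1, 2, 3, 4, 5, 6, 7} — 7 values for 7 variables — and 5 appears only in t₄'s list, so t₄ = 5.
The 6 still-open variables draw from only 6 values {1, 2, 3, 4, 6, 7}, so each is used; only t₂ can be 7, hence t₂ = 7.
The 5 still-open variables together cover exactly {1, 2, 3, 4, 6} — 5 values for 5 variables — and 3 appears only in t₇'s list, so t₇ = 3.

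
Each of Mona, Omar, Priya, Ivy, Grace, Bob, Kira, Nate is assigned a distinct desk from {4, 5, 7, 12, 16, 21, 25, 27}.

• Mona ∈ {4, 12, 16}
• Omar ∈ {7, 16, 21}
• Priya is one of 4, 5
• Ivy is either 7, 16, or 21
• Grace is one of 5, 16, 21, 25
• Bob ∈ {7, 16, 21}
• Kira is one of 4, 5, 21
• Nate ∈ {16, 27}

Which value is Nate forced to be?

27

Among the 8 variables, 12 fits only Mona (and all 8 values in {4, 5, 7, 12, 16, 21, 25, 27} must be used), so Mona = 12.
The 7 still-open variables together cover exactly {4, 5, 7, 16, 21, 25, 27} — 7 values for 7 variables — and 25 appears only in Grace's list, so Grace = 25.
Among the 6 still-open variables, 27 fits only Nate (and all 6 values in {4, 5, 7, 16, 21, 27} must be used), so Nate = 27.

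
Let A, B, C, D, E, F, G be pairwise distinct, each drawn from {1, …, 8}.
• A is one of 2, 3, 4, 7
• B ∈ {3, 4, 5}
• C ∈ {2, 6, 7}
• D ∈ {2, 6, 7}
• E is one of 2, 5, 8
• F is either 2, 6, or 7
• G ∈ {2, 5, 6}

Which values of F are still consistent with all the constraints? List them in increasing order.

2, 6, 7

The 7 variables draw from only 7 values {2, 3, 4, 5, 6, 7, 8}, so each is used; only E can be 8, hence E = 8.
The 3 variables C, D, F are confined to {2, 6, 7}, which locks those values in; drop them from A, G.
G has just one choice, so G = 5. So B can't be 5.
No further eliminations apply; F can still be any of 2, 6, 7.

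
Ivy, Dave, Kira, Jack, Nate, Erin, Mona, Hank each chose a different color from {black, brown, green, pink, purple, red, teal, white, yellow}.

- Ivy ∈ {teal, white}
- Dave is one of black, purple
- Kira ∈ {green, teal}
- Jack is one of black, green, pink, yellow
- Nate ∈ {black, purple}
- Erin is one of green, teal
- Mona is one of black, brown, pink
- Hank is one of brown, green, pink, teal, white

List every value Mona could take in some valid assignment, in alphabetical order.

The 8 variables draw from only 8 values {black, brown, green, pink, purple, teal, white, yellow}, so each is used; only Jack can be yellow, hence Jack = yellow.
The 2 variables Dave and Nate are confined to {black, purple}, which locks those values in; drop them from Mona.
Kira and Erin share exactly the 2 values {green, teal}; by pigeonhole those values go to them, so strike green, teal from Ivy, Hank.
Ivy's domain is down to {white}, so Ivy = white. Remove white from Hank.
No further eliminations apply; Mona can still be any of brown, pink.

brown, pink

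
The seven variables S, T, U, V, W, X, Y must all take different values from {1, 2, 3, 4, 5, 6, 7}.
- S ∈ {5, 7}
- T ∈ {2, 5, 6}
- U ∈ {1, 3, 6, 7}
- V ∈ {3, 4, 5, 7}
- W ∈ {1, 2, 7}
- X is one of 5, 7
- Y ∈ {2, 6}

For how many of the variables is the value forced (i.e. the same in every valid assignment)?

The 7 variables together cover exactly {1, 2, 3, 4, 5, 6, 7} — 7 values for 7 variables — and 4 appears only in V's list, so V = 4.
The 6 still-open variables draw from only 6 values {1, 2, 3, 5, 6, 7}, so each is used; only U can be 3, hence U = 3.
The 5 still-open variables draw from only 5 values {1, 2, 5, 6, 7}, so each is used; only W can be 1, hence W = 1.
S and X between them cover only {5, 7} — a naked pair. Remove those values from T.
Determined: U=3, V=4, W=1. The other variables each still have more than one consistent value. That makes 3.

3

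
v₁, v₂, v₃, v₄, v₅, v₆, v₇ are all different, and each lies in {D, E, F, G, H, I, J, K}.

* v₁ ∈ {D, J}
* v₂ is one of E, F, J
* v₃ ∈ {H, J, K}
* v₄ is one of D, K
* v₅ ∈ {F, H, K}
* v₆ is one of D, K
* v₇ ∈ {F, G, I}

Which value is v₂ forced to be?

E

The 2 variables v₄ and v₆ are confined to {D, K}, which locks those values in; drop them from v₁, v₃, v₅.
v₁ must be J (only option left). Strike J from v₂, v₃.
v₃ has just one choice, so v₃ = H. So v₅ can't be H.
That leaves v₅ = F. Strike F from v₂, v₇.
So v₂ = E.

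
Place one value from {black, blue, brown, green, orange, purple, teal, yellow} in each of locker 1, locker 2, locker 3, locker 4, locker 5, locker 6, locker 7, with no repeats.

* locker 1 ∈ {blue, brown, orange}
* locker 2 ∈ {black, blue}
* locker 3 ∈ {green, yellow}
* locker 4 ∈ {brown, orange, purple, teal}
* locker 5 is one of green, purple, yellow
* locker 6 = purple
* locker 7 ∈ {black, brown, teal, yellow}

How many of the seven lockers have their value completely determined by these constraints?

locker 6's domain is down to {purple}, so locker 6 = purple. Eliminate purple elsewhere: locker 4, locker 5.
locker 3 and locker 5 between them cover only {green, yellow} — a naked pair. Remove those values from locker 7.
Determined: locker 6=purple. The other lockers each still have more than one consistent value. That makes 1.

1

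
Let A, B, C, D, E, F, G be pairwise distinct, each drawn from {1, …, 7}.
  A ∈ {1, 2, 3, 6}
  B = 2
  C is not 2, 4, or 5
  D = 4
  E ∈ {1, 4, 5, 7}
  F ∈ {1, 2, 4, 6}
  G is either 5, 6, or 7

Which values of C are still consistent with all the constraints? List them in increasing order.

B must be 2 (only option left). Eliminate 2 elsewhere: A, F.
D's domain is down to {4}, so D = 4. So E, F can't be 4.
No further eliminations apply; C can still be any of 1, 3, 6, 7.

1, 3, 6, 7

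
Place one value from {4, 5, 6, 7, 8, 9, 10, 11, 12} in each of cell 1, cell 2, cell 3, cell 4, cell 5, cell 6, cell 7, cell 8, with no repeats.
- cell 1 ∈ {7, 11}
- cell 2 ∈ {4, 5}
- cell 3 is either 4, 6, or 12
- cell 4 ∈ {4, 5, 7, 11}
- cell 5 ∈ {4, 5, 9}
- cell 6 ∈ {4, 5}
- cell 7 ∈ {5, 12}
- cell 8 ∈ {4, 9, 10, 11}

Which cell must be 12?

Among the 8 variables, 6 fits only cell 3 (and all 8 values in {4, 5, 6, 7, 9, 10, 11, 12} must be used), so cell 3 = 6.
Among the 7 still-open variables, 10 fits only cell 8 (and all 7 values in {4, 5, 7, 9, 10, 11, 12} must be used), so cell 8 = 10.
The 6 still-open variables draw from only 6 values {4, 5, 7, 9, 11, 12}, so each is used; only cell 5 can be 9, hence cell 5 = 9.
Among the 5 still-open variables, 12 fits only cell 7 (and all 5 values in {4, 5, 7, 11, 12} must be used), so cell 7 = 12.

cell 7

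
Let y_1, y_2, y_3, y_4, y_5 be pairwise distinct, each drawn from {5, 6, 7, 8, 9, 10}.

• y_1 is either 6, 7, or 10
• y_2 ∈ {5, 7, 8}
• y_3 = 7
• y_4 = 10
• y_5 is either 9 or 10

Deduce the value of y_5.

9

y_3 must be 7 (only option left). Strike 7 from y_1, y_2.
That leaves y_4 = 10. Strike 10 from y_1, y_5.
So y_5 = 9.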